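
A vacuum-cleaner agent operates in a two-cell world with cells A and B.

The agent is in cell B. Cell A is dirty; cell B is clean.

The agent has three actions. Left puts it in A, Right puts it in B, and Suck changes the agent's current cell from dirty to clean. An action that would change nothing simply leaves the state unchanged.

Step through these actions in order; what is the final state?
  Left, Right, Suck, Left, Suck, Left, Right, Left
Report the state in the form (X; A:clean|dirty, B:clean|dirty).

(A; A:clean, B:clean)

t=1 Left ⇒ (A; A:dirty, B:clean)
t=2 Right ⇒ (B; A:dirty, B:clean)
t=3 Suck ⇒ (B; A:dirty, B:clean)
t=4 Left ⇒ (A; A:dirty, B:clean)
t=5 Suck ⇒ (A; A:clean, B:clean)
t=6 Left ⇒ (A; A:clean, B:clean)
t=7 Right ⇒ (B; A:clean, B:clean)
t=8 Left ⇒ (A; A:clean, B:clean)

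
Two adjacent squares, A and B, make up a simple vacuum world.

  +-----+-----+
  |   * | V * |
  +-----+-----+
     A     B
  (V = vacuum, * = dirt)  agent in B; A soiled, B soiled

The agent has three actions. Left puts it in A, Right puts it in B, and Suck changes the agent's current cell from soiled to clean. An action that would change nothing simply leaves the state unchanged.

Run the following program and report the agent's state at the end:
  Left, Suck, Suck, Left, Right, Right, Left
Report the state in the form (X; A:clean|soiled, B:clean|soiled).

1. Left → (A; A:soiled, B:soiled)
2. Suck → (A; A:clean, B:soiled)
3. Suck → (A; A:clean, B:soiled)
4. Left → (A; A:clean, B:soiled)
5. Right → (B; A:clean, B:soiled)
6. Right → (B; A:clean, B:soiled)
7. Left → (A; A:clean, B:soiled)

(A; A:clean, B:soiled)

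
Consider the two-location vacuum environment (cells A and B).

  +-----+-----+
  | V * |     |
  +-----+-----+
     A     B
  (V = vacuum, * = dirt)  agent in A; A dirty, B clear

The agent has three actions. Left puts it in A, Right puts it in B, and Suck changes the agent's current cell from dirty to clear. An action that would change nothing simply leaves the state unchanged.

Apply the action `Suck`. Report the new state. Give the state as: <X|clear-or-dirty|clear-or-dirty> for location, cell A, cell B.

<A|clear|clear>

start: <A|dirty|clear>
t=1 Suck ⇒ <A|clear|clear>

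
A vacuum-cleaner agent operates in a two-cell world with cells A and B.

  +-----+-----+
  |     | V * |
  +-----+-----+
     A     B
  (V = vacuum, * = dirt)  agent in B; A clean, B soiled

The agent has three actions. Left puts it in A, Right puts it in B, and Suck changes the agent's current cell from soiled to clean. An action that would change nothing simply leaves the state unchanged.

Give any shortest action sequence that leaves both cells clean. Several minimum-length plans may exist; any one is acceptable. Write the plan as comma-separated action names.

1) do Suck; now (B; A:clean, B:clean)
min 1: B is soiled, one Suck

Suck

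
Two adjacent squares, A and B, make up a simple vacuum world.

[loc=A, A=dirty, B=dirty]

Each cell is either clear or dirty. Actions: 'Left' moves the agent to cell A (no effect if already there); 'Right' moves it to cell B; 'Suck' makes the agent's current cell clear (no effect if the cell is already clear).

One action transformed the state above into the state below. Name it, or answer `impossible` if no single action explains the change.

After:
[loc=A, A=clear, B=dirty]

Suck

try  Left: in A — A dirty, B dirty
try Right: in B — A dirty, B dirty
try  Suck: in A — A clear, B dirty  ← match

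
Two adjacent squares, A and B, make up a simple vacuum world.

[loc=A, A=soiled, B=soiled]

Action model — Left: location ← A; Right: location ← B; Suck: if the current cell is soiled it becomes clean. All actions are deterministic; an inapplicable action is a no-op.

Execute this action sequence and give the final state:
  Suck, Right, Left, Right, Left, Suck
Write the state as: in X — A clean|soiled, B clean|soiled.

1. Suck → in A — A clean, B soiled
2. Right → in B — A clean, B soiled
3. Left → in A — A clean, B soiled
4. Right → in B — A clean, B soiled
5. Left → in A — A clean, B soiled
6. Suck → in A — A clean, B soiled

in A — A clean, B soiled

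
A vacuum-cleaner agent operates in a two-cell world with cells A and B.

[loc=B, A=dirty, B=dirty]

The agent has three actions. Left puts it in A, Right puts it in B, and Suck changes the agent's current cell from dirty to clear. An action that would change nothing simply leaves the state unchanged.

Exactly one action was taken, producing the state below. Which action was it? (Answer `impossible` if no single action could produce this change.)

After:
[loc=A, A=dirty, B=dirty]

try  Left: in A — A dirty, B dirty  ← match
try Right: in B — A dirty, B dirty
try  Suck: in B — A dirty, B clear

Left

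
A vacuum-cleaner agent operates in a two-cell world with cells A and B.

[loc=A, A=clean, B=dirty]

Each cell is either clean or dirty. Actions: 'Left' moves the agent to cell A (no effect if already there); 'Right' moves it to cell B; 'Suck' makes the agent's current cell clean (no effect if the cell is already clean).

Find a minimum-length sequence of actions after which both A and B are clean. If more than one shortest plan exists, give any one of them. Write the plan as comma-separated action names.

Right, Suck

[1] after Right: in B — A clean, B dirty
[2] after Suck: in B — A clean, B clean
min 2: go B then Suck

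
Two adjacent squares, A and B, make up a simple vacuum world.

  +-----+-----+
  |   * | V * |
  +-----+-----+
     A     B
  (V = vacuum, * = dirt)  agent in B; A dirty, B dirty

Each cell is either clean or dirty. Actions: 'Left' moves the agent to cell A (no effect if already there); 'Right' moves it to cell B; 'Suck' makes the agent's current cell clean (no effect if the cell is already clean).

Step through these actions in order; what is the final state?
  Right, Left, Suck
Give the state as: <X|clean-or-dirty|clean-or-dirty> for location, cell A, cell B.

1) do Right; now <B|dirty|dirty>
2) do Left; now <A|dirty|dirty>
3) do Suck; now <A|clean|dirty>

<A|clean|dirty>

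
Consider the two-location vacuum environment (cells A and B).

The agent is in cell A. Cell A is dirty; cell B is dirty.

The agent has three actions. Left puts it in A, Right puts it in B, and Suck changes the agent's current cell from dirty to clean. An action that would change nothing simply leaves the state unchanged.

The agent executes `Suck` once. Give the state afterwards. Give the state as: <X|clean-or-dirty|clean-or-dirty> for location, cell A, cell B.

start: <A|dirty|dirty>
1) do Suck; now <A|clean|dirty>

<A|clean|dirty>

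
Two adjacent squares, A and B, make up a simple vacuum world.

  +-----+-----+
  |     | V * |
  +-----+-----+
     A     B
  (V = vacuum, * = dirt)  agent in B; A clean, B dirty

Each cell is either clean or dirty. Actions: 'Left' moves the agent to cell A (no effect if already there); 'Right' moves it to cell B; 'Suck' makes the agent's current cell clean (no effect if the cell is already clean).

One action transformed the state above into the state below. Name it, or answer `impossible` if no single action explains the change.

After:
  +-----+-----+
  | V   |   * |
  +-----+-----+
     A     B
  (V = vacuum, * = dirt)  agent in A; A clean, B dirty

Left

try  Left: loc=A A=clean B=dirty  ← match
try Right: loc=B A=clean B=dirty
try  Suck: loc=B A=clean B=clean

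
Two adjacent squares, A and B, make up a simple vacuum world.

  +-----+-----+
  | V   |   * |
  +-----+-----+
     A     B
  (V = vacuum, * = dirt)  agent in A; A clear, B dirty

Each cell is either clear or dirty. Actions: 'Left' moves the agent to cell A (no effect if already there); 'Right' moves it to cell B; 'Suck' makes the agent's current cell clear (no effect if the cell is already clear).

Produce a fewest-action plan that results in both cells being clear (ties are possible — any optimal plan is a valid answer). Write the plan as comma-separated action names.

Right (#1): in B — A clear, B dirty
Suck (#2): in B — A clear, B clear
min 2: go B then Suck

Right, Suck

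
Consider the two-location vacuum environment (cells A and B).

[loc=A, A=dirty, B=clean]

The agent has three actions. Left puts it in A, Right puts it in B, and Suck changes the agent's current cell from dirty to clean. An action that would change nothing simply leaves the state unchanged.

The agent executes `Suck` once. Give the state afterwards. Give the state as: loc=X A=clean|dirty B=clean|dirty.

start: loc=A A=dirty B=clean
step 1/1 (Suck): loc=A A=clean B=clean

loc=A A=clean B=clean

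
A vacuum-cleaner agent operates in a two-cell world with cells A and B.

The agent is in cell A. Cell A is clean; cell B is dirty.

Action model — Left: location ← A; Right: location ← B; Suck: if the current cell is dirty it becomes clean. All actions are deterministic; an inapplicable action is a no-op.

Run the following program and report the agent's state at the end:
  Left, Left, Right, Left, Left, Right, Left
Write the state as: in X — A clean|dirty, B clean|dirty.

step 1/7 (Left): in A — A clean, B dirty
step 2/7 (Left): in A — A clean, B dirty
step 3/7 (Right): in B — A clean, B dirty
step 4/7 (Left): in A — A clean, B dirty
step 5/7 (Left): in A — A clean, B dirty
step 6/7 (Right): in B — A clean, B dirty
step 7/7 (Left): in A — A clean, B dirty

in A — A clean, B dirty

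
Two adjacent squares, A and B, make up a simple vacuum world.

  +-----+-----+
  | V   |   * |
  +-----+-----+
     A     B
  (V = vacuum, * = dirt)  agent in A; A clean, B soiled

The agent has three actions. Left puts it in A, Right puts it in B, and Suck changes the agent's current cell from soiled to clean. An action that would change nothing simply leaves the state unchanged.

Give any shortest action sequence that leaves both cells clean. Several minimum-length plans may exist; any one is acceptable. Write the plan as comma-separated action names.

Right, Suck

step 1/2 (Right): in B — A clean, B soiled
step 2/2 (Suck): in B — A clean, B clean
min 2: go B then Suck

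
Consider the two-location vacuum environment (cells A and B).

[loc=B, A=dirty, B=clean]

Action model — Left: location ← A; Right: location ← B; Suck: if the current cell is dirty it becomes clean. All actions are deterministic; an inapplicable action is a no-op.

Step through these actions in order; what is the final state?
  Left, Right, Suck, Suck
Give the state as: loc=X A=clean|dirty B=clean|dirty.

loc=B A=dirty B=clean

1. Left → loc=A A=dirty B=clean
2. Right → loc=B A=dirty B=clean
3. Suck → loc=B A=dirty B=clean
4. Suck → loc=B A=dirty B=clean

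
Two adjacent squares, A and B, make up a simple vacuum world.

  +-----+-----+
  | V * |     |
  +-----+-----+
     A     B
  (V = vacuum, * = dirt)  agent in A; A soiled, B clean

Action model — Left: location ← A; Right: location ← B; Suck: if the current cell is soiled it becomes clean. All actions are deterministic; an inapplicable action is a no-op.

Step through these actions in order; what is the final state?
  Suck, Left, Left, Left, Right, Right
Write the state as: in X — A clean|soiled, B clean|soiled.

step 1/6 (Suck): in A — A clean, B clean
step 2/6 (Left): in A — A clean, B clean
step 3/6 (Left): in A — A clean, B clean
step 4/6 (Left): in A — A clean, B clean
step 5/6 (Right): in B — A clean, B clean
step 6/6 (Right): in B — A clean, B clean

in B — A clean, B clean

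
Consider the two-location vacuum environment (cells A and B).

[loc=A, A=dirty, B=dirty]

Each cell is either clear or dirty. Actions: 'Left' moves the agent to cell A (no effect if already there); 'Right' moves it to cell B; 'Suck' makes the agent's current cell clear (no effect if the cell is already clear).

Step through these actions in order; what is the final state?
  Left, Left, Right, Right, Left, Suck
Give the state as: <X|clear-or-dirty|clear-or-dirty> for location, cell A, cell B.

<A|clear|dirty>

1) do Left; now <A|dirty|dirty>
2) do Left; now <A|dirty|dirty>
3) do Right; now <B|dirty|dirty>
4) do Right; now <B|dirty|dirty>
5) do Left; now <A|dirty|dirty>
6) do Suck; now <A|clear|dirty>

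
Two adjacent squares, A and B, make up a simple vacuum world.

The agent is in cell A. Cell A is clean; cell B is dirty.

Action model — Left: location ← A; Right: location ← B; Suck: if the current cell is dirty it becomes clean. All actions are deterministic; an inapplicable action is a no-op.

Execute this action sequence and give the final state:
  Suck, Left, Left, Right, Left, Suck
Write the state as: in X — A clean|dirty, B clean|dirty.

in A — A clean, B dirty

1) do Suck; now in A — A clean, B dirty
2) do Left; now in A — A clean, B dirty
3) do Left; now in A — A clean, B dirty
4) do Right; now in B — A clean, B dirty
5) do Left; now in A — A clean, B dirty
6) do Suck; now in A — A clean, B dirty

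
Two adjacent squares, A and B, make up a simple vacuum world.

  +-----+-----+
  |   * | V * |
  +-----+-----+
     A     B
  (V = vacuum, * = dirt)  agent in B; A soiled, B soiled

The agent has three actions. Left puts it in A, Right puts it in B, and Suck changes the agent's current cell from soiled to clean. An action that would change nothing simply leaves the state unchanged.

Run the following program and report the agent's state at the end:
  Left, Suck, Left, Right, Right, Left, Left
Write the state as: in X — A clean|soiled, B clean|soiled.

step 1/7 (Left): in A — A soiled, B soiled
step 2/7 (Suck): in A — A clean, B soiled
step 3/7 (Left): in A — A clean, B soiled
step 4/7 (Right): in B — A clean, B soiled
step 5/7 (Right): in B — A clean, B soiled
step 6/7 (Left): in A — A clean, B soiled
step 7/7 (Left): in A — A clean, B soiled

in A — A clean, B soiled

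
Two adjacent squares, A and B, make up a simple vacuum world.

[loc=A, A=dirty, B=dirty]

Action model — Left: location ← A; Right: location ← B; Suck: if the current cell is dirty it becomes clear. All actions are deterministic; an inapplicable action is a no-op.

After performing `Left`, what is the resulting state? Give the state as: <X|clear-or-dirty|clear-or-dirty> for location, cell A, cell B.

<A|dirty|dirty>

start: <A|dirty|dirty>
1. Left → <A|dirty|dirty>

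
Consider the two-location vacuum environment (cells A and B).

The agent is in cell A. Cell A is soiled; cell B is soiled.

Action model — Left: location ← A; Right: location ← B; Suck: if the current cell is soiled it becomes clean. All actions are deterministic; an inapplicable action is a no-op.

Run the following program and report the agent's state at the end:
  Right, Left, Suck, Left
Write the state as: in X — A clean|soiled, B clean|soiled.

step 1/4 (Right): in B — A soiled, B soiled
step 2/4 (Left): in A — A soiled, B soiled
step 3/4 (Suck): in A — A clean, B soiled
step 4/4 (Left): in A — A clean, B soiled

in A — A clean, B soiled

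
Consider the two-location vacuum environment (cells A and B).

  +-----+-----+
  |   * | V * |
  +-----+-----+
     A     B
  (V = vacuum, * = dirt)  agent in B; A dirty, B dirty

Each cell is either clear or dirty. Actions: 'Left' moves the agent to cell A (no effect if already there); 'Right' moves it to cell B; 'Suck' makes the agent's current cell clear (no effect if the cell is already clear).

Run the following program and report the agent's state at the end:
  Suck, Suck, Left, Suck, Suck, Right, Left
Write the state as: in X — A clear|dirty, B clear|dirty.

[1] after Suck: in B — A dirty, B clear
[2] after Suck: in B — A dirty, B clear
[3] after Left: in A — A dirty, B clear
[4] after Suck: in A — A clear, B clear
[5] after Suck: in A — A clear, B clear
[6] after Right: in B — A clear, B clear
[7] after Left: in A — A clear, B clear

in A — A clear, B clear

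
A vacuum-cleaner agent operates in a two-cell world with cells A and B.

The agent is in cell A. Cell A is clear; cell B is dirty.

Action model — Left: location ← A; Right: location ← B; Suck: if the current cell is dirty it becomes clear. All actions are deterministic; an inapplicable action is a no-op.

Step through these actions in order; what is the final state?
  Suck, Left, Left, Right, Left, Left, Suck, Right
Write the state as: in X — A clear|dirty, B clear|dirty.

1) do Suck; now in A — A clear, B dirty
2) do Left; now in A — A clear, B dirty
3) do Left; now in A — A clear, B dirty
4) do Right; now in B — A clear, B dirty
5) do Left; now in A — A clear, B dirty
6) do Left; now in A — A clear, B dirty
7) do Suck; now in A — A clear, B dirty
8) do Right; now in B — A clear, B dirty

in B — A clear, B dirty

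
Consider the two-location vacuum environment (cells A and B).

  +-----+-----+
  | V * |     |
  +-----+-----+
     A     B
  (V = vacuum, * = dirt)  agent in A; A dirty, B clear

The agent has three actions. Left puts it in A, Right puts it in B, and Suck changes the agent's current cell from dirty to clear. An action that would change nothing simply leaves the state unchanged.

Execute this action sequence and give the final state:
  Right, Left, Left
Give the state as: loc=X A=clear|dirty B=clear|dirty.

1. Right → loc=B A=dirty B=clear
2. Left → loc=A A=dirty B=clear
3. Left → loc=A A=dirty B=clear

loc=A A=dirty B=clear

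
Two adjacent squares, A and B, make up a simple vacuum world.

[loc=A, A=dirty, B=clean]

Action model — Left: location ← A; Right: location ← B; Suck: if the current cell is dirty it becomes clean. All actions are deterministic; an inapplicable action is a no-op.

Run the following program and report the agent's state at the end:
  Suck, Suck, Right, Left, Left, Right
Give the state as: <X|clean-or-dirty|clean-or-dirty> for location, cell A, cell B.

1. Suck → <A|clean|clean>
2. Suck → <A|clean|clean>
3. Right → <B|clean|clean>
4. Left → <A|clean|clean>
5. Left → <A|clean|clean>
6. Right → <B|clean|clean>

<B|clean|clean>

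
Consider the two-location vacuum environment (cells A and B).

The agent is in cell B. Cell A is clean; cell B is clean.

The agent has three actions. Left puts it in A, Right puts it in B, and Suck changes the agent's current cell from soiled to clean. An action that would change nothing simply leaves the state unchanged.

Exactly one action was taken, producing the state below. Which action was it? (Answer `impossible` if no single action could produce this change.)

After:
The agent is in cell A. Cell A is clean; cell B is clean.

Left

try  Left: <A|clean|clean>  ← match
try Right: <B|clean|clean>
try  Suck: <B|clean|clean>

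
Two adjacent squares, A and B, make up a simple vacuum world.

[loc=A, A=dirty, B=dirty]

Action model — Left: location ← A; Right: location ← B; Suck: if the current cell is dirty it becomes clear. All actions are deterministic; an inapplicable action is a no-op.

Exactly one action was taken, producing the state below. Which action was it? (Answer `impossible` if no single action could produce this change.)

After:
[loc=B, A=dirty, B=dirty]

Right

try  Left: (A; A:dirty, B:dirty)
try Right: (B; A:dirty, B:dirty)  ← match
try  Suck: (A; A:clear, B:dirty)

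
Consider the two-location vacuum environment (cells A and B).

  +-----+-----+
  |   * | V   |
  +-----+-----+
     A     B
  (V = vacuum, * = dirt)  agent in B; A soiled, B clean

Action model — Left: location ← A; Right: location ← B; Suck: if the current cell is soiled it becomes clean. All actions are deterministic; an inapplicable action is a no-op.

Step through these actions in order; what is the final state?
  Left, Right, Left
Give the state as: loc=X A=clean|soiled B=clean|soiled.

1. Left → loc=A A=soiled B=clean
2. Right → loc=B A=soiled B=clean
3. Left → loc=A A=soiled B=clean

loc=A A=soiled B=clean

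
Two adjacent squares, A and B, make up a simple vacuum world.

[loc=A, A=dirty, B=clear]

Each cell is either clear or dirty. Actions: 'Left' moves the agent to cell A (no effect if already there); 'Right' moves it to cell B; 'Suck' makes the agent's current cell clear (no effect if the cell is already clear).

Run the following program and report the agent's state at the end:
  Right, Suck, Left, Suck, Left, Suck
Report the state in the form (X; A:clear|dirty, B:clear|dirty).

(A; A:clear, B:clear)

t=1 Right ⇒ (B; A:dirty, B:clear)
t=2 Suck ⇒ (B; A:dirty, B:clear)
t=3 Left ⇒ (A; A:dirty, B:clear)
t=4 Suck ⇒ (A; A:clear, B:clear)
t=5 Left ⇒ (A; A:clear, B:clear)
t=6 Suck ⇒ (A; A:clear, B:clear)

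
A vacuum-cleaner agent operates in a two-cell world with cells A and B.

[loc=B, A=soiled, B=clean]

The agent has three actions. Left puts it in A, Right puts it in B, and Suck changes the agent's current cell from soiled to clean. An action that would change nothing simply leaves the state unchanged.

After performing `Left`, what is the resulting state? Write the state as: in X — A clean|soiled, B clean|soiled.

start: in B — A soiled, B clean
step 1/1 (Left): in A — A soiled, B clean

in A — A soiled, B clean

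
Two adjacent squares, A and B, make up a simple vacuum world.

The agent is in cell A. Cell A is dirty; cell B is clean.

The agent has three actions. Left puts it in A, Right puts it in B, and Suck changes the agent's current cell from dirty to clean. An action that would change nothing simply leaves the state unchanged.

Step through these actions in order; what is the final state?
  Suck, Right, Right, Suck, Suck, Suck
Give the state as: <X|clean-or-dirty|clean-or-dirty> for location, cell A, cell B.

<B|clean|clean>

1) do Suck; now <A|clean|clean>
2) do Right; now <B|clean|clean>
3) do Right; now <B|clean|clean>
4) do Suck; now <B|clean|clean>
5) do Suck; now <B|clean|clean>
6) do Suck; now <B|clean|clean>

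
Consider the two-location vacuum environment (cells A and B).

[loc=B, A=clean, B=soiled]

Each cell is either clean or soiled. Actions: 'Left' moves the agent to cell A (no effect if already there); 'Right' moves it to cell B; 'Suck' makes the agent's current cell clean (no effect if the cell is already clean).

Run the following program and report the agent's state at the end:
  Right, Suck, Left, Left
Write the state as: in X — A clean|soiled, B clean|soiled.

in A — A clean, B clean

t=1 Right ⇒ in B — A clean, B soiled
t=2 Suck ⇒ in B — A clean, B clean
t=3 Left ⇒ in A — A clean, B clean
t=4 Left ⇒ in A — A clean, B clean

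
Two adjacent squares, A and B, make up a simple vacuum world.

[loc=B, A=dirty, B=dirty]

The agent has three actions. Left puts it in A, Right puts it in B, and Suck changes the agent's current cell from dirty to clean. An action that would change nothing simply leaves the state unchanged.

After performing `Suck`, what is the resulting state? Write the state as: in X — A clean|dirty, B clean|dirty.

start: in B — A dirty, B dirty
Suck (#1): in B — A dirty, B clean

in B — A dirty, B clean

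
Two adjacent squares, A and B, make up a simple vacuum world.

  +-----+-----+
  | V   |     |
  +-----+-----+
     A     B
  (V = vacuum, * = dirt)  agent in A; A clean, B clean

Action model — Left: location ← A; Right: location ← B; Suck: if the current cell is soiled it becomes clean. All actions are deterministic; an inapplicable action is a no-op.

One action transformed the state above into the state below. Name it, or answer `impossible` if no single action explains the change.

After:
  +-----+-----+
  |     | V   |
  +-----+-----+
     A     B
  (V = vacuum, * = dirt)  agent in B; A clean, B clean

Right

try  Left: loc=A A=clean B=clean
try Right: loc=B A=clean B=clean  ← match
try  Suck: loc=A A=clean B=clean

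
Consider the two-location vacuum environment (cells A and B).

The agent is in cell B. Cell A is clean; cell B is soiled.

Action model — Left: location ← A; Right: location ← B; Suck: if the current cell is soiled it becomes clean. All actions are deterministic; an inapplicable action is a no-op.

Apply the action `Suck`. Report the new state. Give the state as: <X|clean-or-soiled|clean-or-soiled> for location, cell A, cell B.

start: <B|clean|soiled>
1. Suck → <B|clean|clean>

<B|clean|clean>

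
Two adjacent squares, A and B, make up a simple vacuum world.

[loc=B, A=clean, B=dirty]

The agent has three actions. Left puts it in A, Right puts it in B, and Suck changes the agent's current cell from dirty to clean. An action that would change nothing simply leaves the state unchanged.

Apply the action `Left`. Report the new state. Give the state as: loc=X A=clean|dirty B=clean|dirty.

loc=A A=clean B=dirty

start: loc=B A=clean B=dirty
t=1 Left ⇒ loc=A A=clean B=dirty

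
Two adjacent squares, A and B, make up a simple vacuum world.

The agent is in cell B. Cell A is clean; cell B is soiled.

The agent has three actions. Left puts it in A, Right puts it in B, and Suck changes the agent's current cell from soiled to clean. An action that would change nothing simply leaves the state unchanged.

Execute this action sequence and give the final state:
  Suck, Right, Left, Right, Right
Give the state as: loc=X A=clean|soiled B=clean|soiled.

step 1/5 (Suck): loc=B A=clean B=clean
step 2/5 (Right): loc=B A=clean B=clean
step 3/5 (Left): loc=A A=clean B=clean
step 4/5 (Right): loc=B A=clean B=clean
step 5/5 (Right): loc=B A=clean B=clean

loc=B A=clean B=clean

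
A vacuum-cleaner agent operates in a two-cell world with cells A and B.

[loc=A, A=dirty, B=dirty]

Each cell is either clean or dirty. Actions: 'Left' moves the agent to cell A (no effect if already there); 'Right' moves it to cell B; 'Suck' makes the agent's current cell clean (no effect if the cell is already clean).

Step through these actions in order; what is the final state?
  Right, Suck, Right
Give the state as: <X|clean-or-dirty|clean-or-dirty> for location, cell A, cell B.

<B|dirty|clean>

1. Right → <B|dirty|dirty>
2. Suck → <B|dirty|clean>
3. Right → <B|dirty|clean>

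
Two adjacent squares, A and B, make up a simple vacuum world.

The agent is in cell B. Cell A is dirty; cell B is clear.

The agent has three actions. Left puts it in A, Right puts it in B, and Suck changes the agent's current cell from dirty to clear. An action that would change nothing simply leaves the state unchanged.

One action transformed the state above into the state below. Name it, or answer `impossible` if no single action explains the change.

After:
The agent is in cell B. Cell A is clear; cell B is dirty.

try  Left: in A — A dirty, B clear
try Right: in B — A dirty, B clear
try  Suck: in B — A dirty, B clear
no single action produces the after-state

impossible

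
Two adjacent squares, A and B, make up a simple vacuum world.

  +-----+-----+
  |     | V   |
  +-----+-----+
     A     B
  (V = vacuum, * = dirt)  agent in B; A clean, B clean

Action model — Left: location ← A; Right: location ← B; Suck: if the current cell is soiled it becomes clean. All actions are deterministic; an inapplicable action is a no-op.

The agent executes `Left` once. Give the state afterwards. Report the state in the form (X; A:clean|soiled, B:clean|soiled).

start: (B; A:clean, B:clean)
t=1 Left ⇒ (A; A:clean, B:clean)

(A; A:clean, B:clean)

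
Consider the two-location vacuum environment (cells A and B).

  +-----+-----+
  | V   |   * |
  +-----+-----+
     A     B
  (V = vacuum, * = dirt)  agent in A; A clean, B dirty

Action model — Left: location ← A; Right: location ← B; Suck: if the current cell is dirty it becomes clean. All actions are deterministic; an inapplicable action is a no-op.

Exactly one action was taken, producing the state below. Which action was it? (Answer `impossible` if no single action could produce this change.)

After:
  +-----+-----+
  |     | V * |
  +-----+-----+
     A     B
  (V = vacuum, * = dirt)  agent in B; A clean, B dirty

try  Left: loc=A A=clean B=dirty
try Right: loc=B A=clean B=dirty  ← match
try  Suck: loc=A A=clean B=dirty

Right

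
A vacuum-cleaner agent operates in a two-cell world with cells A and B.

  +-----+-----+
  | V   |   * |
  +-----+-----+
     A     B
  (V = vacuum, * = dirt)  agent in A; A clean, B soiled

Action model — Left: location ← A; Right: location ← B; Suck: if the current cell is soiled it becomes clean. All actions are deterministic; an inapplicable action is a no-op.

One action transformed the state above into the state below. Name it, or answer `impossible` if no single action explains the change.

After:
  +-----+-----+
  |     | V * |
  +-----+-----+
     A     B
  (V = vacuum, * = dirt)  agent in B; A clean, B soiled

try  Left: (A; A:clean, B:soiled)
try Right: (B; A:clean, B:soiled)  ← match
try  Suck: (A; A:clean, B:soiled)

Right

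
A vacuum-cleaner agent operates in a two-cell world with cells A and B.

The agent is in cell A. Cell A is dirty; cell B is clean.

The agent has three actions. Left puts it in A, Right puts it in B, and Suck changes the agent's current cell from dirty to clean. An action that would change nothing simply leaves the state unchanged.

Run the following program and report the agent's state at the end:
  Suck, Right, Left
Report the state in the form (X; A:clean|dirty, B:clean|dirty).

(A; A:clean, B:clean)

[1] after Suck: (A; A:clean, B:clean)
[2] after Right: (B; A:clean, B:clean)
[3] after Left: (A; A:clean, B:clean)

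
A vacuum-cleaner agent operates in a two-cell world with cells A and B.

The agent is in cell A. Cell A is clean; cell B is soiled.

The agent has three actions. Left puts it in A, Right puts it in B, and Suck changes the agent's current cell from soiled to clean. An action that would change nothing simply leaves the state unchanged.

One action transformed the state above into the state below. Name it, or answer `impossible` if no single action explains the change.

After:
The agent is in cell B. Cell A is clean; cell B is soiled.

try  Left: <A|clean|soiled>
try Right: <B|clean|soiled>  ← match
try  Suck: <A|clean|soiled>

Right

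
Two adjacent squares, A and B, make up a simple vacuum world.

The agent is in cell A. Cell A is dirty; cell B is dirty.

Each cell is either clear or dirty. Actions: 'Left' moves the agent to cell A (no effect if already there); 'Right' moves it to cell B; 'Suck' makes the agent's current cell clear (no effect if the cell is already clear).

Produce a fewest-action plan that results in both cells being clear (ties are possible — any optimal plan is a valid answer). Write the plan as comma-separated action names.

[1] after Suck: (A; A:clear, B:dirty)
[2] after Right: (B; A:clear, B:dirty)
[3] after Suck: (B; A:clear, B:clear)
min 3: Suck A + move + Suck B

Suck, Right, Suck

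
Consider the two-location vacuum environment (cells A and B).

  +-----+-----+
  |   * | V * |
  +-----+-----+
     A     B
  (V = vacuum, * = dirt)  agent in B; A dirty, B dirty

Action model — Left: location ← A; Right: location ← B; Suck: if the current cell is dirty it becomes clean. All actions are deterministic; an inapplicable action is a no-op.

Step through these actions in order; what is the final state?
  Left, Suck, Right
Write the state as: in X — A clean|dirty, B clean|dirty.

Left (#1): in A — A dirty, B dirty
Suck (#2): in A — A clean, B dirty
Right (#3): in B — A clean, B dirty

in B — A clean, B dirty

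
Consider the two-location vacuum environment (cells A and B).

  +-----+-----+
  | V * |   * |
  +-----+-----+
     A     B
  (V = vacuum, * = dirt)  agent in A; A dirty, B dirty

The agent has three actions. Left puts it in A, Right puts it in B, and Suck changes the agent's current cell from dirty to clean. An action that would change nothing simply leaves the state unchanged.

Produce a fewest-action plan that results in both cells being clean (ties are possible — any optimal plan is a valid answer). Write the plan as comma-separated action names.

[1] after Suck: (A; A:clean, B:dirty)
[2] after Right: (B; A:clean, B:dirty)
[3] after Suck: (B; A:clean, B:clean)
min 3: Suck A + move + Suck B

Suck, Right, Suck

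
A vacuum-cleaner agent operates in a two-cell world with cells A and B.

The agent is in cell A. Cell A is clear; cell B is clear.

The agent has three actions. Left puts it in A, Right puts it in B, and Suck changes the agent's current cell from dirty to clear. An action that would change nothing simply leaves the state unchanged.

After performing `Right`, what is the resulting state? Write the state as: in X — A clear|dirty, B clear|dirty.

start: in A — A clear, B clear
1. Right → in B — A clear, B clear

in B — A clear, B clear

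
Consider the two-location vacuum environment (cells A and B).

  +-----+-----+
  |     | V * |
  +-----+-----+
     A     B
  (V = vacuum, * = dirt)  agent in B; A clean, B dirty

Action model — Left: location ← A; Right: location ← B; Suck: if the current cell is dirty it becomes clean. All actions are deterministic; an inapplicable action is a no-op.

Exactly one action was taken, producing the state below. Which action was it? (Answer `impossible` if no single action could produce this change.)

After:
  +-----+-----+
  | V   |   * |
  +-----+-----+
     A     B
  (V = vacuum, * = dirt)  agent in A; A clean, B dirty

Left

try  Left: <A|clean|dirty>  ← match
try Right: <B|clean|dirty>
try  Suck: <B|clean|clean>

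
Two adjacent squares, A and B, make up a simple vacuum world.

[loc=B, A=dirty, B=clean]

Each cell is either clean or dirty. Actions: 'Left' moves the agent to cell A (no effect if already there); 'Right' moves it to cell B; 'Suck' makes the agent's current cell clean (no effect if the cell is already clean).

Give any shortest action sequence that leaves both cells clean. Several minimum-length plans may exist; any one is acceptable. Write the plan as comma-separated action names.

1) do Left; now loc=A A=dirty B=clean
2) do Suck; now loc=A A=clean B=clean
min 2: go A then Suck

Left, Suck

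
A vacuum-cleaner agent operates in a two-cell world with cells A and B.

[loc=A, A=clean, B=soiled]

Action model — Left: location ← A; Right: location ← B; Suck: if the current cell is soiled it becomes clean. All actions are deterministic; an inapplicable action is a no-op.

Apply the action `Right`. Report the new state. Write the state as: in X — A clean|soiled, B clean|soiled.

start: in A — A clean, B soiled
step 1/1 (Right): in B — A clean, B soiled

in B — A clean, B soiled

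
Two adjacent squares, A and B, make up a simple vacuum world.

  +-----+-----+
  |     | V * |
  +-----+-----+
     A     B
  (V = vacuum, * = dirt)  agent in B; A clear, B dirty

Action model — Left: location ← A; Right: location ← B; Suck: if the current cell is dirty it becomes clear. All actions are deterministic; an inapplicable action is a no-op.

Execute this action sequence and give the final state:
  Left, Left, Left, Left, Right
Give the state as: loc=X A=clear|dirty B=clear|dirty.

t=1 Left ⇒ loc=A A=clear B=dirty
t=2 Left ⇒ loc=A A=clear B=dirty
t=3 Left ⇒ loc=A A=clear B=dirty
t=4 Left ⇒ loc=A A=clear B=dirty
t=5 Right ⇒ loc=B A=clear B=dirty

loc=B A=clear B=dirty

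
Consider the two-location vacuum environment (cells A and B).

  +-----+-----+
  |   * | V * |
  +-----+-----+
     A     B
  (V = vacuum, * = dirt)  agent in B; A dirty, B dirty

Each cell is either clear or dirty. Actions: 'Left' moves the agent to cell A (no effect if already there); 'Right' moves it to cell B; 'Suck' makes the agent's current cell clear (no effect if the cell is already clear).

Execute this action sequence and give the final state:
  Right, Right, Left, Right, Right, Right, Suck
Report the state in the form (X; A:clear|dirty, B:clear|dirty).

1. Right → (B; A:dirty, B:dirty)
2. Right → (B; A:dirty, B:dirty)
3. Left → (A; A:dirty, B:dirty)
4. Right → (B; A:dirty, B:dirty)
5. Right → (B; A:dirty, B:dirty)
6. Right → (B; A:dirty, B:dirty)
7. Suck → (B; A:dirty, B:clear)

(B; A:dirty, B:clear)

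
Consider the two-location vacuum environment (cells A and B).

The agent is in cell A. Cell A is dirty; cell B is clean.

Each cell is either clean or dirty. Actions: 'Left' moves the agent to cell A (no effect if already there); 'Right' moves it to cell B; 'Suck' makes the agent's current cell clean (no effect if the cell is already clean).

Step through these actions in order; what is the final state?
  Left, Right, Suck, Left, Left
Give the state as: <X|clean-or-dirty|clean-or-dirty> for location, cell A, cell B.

Left (#1): <A|dirty|clean>
Right (#2): <B|dirty|clean>
Suck (#3): <B|dirty|clean>
Left (#4): <A|dirty|clean>
Left (#5): <A|dirty|clean>

<A|dirty|clean>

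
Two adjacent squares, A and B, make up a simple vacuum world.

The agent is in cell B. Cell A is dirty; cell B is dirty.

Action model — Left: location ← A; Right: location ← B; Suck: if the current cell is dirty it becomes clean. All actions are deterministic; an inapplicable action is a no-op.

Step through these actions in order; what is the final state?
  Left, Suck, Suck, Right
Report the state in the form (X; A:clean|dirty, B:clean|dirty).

(B; A:clean, B:dirty)

1) do Left; now (A; A:dirty, B:dirty)
2) do Suck; now (A; A:clean, B:dirty)
3) do Suck; now (A; A:clean, B:dirty)
4) do Right; now (B; A:clean, B:dirty)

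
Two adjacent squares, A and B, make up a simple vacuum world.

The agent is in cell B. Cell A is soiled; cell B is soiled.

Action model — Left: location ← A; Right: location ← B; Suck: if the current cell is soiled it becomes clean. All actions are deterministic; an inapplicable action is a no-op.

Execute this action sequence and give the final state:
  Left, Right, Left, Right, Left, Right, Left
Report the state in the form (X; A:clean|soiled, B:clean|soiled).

1. Left → (A; A:soiled, B:soiled)
2. Right → (B; A:soiled, B:soiled)
3. Left → (A; A:soiled, B:soiled)
4. Right → (B; A:soiled, B:soiled)
5. Left → (A; A:soiled, B:soiled)
6. Right → (B; A:soiled, B:soiled)
7. Left → (A; A:soiled, B:soiled)

(A; A:soiled, B:soiled)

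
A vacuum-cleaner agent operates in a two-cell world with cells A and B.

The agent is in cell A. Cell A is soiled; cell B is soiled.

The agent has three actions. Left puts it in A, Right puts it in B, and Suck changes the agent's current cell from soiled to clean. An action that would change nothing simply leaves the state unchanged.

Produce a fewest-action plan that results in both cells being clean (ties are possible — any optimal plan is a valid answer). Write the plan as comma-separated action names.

step 1/3 (Suck): in A — A clean, B soiled
step 2/3 (Right): in B — A clean, B soiled
step 3/3 (Suck): in B — A clean, B clean
min 3: Suck A + move + Suck B

Suck, Right, Suck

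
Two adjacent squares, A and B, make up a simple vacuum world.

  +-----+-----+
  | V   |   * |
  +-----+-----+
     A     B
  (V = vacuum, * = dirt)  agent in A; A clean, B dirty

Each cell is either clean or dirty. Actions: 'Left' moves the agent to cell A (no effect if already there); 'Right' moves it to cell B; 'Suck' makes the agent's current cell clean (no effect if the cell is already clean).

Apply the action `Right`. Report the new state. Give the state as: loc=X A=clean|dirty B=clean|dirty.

loc=B A=clean B=dirty

start: loc=A A=clean B=dirty
1. Right → loc=B A=clean B=dirty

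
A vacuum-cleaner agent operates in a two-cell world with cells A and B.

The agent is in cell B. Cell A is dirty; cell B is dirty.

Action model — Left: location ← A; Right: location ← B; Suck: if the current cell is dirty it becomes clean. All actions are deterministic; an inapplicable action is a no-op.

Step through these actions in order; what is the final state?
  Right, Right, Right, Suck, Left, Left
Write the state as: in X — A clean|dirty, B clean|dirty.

in A — A dirty, B clean

Right (#1): in B — A dirty, B dirty
Right (#2): in B — A dirty, B dirty
Right (#3): in B — A dirty, B dirty
Suck (#4): in B — A dirty, B clean
Left (#5): in A — A dirty, B clean
Left (#6): in A — A dirty, B clean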